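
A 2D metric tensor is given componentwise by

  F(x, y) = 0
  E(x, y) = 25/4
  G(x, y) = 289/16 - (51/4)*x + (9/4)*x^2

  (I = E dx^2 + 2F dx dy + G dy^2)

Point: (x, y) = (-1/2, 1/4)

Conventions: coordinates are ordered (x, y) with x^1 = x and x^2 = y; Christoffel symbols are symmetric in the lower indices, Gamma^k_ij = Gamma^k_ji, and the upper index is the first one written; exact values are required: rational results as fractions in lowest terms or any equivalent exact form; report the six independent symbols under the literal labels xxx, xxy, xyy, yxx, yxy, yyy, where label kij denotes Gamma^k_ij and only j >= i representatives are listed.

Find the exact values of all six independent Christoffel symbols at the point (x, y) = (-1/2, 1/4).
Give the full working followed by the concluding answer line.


E = 25/4, F = 0, G = 25 at the point
E_x = 0, E_y = 0, F_x = 0, F_y = 0, G_x = -15, G_y = 0
EG - F^2 = 625/4;  g^inv = (4/625) * [[25, 0], [0, 25/4]]
first-kind symbols [ij,l] = (1/2)(d_i g_jl + d_j g_il - d_l g_ij): [xx,x] = E_x/2 = 0, [xx,y] = F_x - E_y/2 = 0, [xy,x] = E_y/2 = 0, [xy,y] = G_x/2 = -15/2, [yy,x] = F_y - G_x/2 = 15/2, [yy,y] = G_y/2 = 0
Gamma^x_ij = (G*[ij,x] - F*[ij,y])/(EG - F^2), Gamma^y_ij = (E*[ij,y] - F*[ij,x])/(EG - F^2)

Answer: Gamma_xxx = 0, Gamma_xxy = 0, Gamma_xyy = 6/5, Gamma_yxx = 0, Gamma_yxy = -3/10, Gamma_yyy = 0


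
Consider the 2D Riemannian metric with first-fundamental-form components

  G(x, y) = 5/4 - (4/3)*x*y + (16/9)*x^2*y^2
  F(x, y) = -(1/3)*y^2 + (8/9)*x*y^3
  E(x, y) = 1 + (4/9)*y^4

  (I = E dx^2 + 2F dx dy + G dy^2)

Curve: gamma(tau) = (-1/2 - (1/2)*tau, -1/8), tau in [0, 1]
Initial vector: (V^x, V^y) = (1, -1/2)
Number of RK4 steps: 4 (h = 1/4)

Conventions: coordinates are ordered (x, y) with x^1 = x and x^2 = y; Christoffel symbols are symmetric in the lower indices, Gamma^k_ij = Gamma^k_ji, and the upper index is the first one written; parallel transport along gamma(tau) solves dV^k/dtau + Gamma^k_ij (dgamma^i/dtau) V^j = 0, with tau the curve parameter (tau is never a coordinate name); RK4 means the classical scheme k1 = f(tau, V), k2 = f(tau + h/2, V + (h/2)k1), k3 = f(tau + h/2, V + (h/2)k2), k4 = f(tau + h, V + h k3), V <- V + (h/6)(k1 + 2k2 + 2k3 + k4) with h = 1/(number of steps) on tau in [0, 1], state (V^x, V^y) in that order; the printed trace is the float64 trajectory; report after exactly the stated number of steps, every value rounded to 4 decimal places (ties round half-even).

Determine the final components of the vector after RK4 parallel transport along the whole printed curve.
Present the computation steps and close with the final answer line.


gamma'(tau) = (-1/2, 0); f(tau, V)^k = -Gamma^k_ij(gamma(tau)) gamma'^i(tau) V^j; h = 1/4; intermediate values shown to 6 dp
curve data and Christoffel symbols at the stage parameters:
  tau = 0.000000: gamma = (-0.500000, -0.125000), gamma' = (-0.500000, 0.000000); Gamma_xxx = 0.000000, Gamma_xxy = -0.001479, Gamma_xyy = -0.005917, Gamma_yxx = 0.000000, Gamma_yxy = 0.059166, Gamma_yyy = 0.236665
  tau = 0.125000: gamma = (-0.562500, -0.125000), gamma' = (-0.500000, 0.000000); Gamma_xxx = 0.000000, Gamma_xxy = -0.001490, Gamma_xyy = -0.006705, Gamma_yxx = 0.000000, Gamma_yxy = 0.058111, Gamma_yyy = 0.261501
  tau = 0.250000: gamma = (-0.625000, -0.125000), gamma' = (-0.500000, 0.000000); Gamma_xxx = 0.000000, Gamma_xxy = -0.001501, Gamma_xyy = -0.007504, Gamma_yxx = 0.000000, Gamma_yxy = 0.057030, Gamma_yyy = 0.285151
  tau = 0.375000: gamma = (-0.687500, -0.125000), gamma' = (-0.500000, 0.000000); Gamma_xxx = 0.000000, Gamma_xxy = -0.001511, Gamma_xyy = -0.008313, Gamma_yxx = 0.000000, Gamma_yxy = 0.055923, Gamma_yyy = 0.307576
  tau = 0.500000: gamma = (-0.750000, -0.125000), gamma' = (-0.500000, 0.000000); Gamma_xxx = 0.000000, Gamma_xxy = -0.001522, Gamma_xyy = -0.009132, Gamma_yxx = 0.000000, Gamma_yxy = 0.054789, Gamma_yyy = 0.328736
  tau = 0.625000: gamma = (-0.812500, -0.125000), gamma' = (-0.500000, 0.000000); Gamma_xxx = 0.000000, Gamma_xxy = -0.001532, Gamma_xyy = -0.009960, Gamma_yxx = 0.000000, Gamma_yxy = 0.053630, Gamma_yyy = 0.348592
  tau = 0.750000: gamma = (-0.875000, -0.125000), gamma' = (-0.500000, 0.000000); Gamma_xxx = 0.000000, Gamma_xxy = -0.001542, Gamma_xyy = -0.010797, Gamma_yxx = 0.000000, Gamma_yxy = 0.052444, Gamma_yyy = 0.367107
  tau = 0.875000: gamma = (-0.937500, -0.125000), gamma' = (-0.500000, 0.000000); Gamma_xxx = 0.000000, Gamma_xxy = -0.001552, Gamma_xyy = -0.011644, Gamma_yxx = 0.000000, Gamma_yxy = 0.051232, Gamma_yyy = 0.384242
  tau = 1.000000: gamma = (-1.000000, -0.125000), gamma' = (-0.500000, 0.000000); Gamma_xxx = 0.000000, Gamma_xxy = -0.001562, Gamma_xyy = -0.012499, Gamma_yxx = 0.000000, Gamma_yxy = 0.049995, Gamma_yyy = 0.399961
step 0: V^x = 1.0000, V^y = -0.5000
step 1: k1 = (0.000370, -0.014792), k2 = (0.000374, -0.014582), k3 = (0.000374, -0.014581), k4 = (0.000378, -0.014362); V <- V + (h/6)(k1 + 2k2 + 2k3 + k4): V^x = 1.0001, V^y = -0.5036
step 2: k1 = (0.000378, -0.014362), k2 = (0.000382, -0.014133), k3 = (0.000382, -0.014132), k4 = (0.000386, -0.013894); V <- V + (h/6)(k1 + 2k2 + 2k3 + k4): V^x = 1.0002, V^y = -0.5072
step 3: k1 = (0.000386, -0.013894), k2 = (0.000390, -0.013646), k3 = (0.000390, -0.013646), k4 = (0.000394, -0.013389); V <- V + (h/6)(k1 + 2k2 + 2k3 + k4): V^x = 1.0003, V^y = -0.5106
step 4: k1 = (0.000394, -0.013389), k2 = (0.000398, -0.013122), k3 = (0.000398, -0.013121), k4 = (0.000401, -0.012845); V <- V + (h/6)(k1 + 2k2 + 2k3 + k4): V^x = 1.0004, V^y = -0.5139

Answer: V^x = 1.0004, V^y = -0.5139


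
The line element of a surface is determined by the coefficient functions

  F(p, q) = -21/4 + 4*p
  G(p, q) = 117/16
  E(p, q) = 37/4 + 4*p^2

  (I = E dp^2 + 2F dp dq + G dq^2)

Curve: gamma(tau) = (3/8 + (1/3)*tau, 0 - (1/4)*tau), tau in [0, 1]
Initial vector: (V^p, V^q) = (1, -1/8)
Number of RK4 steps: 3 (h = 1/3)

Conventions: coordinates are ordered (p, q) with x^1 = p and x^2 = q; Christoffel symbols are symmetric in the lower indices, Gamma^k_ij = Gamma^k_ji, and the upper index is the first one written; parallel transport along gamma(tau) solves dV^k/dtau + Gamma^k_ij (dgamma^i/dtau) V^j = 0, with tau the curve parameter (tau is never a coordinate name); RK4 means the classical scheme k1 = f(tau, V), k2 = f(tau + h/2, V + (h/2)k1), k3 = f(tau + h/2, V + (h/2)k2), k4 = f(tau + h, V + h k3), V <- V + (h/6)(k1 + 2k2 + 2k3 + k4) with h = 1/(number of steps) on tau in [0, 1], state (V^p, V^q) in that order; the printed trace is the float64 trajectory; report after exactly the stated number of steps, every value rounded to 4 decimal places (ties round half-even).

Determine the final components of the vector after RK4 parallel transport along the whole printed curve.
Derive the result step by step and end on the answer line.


gamma'(tau) = (1/3, -1/4); f(tau, V)^k = -Gamma^k_ij(gamma(tau)) gamma'^i(tau) V^j; h = 1/3; intermediate values shown to 6 dp
curve data and Christoffel symbols at the stage parameters:
  tau = 0.000000: gamma = (0.375000, 0.000000), gamma' = (0.333333, -0.250000); Gamma_ppp = 0.450132, Gamma_ppq = 0.000000, Gamma_pqq = 0.000000, Gamma_qpp = 0.777845, Gamma_qpq = 0.000000, Gamma_qqq = 0.000000
  tau = 0.166667: gamma = (0.430556, -0.041667), gamma' = (0.333333, -0.250000); Gamma_ppp = 0.440545, Gamma_ppq = 0.000000, Gamma_pqq = 0.000000, Gamma_qpp = 0.759541, Gamma_qpq = 0.000000, Gamma_qqq = 0.000000
  tau = 0.333333: gamma = (0.486111, -0.083333), gamma' = (0.333333, -0.250000); Gamma_ppp = 0.431287, Gamma_ppq = 0.000000, Gamma_pqq = 0.000000, Gamma_qpp = 0.741968, Gamma_qpq = 0.000000, Gamma_qqq = 0.000000
  tau = 0.500000: gamma = (0.541667, -0.125000), gamma' = (0.333333, -0.250000); Gamma_ppp = 0.422346, Gamma_ppq = 0.000000, Gamma_pqq = 0.000000, Gamma_qpp = 0.725092, Gamma_qpq = 0.000000, Gamma_qqq = 0.000000
  tau = 0.666667: gamma = (0.597222, -0.166667), gamma' = (0.333333, -0.250000); Gamma_ppp = 0.413711, Gamma_ppq = 0.000000, Gamma_pqq = 0.000000, Gamma_qpp = 0.708878, Gamma_qpq = 0.000000, Gamma_qqq = 0.000000
  tau = 0.833333: gamma = (0.652778, -0.208333), gamma' = (0.333333, -0.250000); Gamma_ppp = 0.405373, Gamma_ppq = 0.000000, Gamma_pqq = 0.000000, Gamma_qpp = 0.693297, Gamma_qpq = 0.000000, Gamma_qqq = 0.000000
  tau = 1.000000: gamma = (0.708333, -0.250000), gamma' = (0.333333, -0.250000); Gamma_ppp = 0.397319, Gamma_ppq = 0.000000, Gamma_pqq = 0.000000, Gamma_qpp = 0.678316, Gamma_qpq = 0.000000, Gamma_qqq = 0.000000
step 0: V^p = 1.0000, V^q = -0.1250
step 1: k1 = (-0.150044, -0.259282), k2 = (-0.143176, -0.246849), k3 = (-0.143344, -0.247139), k4 = (-0.136893, -0.235505); V <- V + (h/6)(k1 + 2k2 + 2k3 + k4): V^p = 0.9522, V^q = -0.2074
step 2: k1 = (-0.136894, -0.235506), k2 = (-0.130844, -0.224635), k3 = (-0.130986, -0.224879), k4 = (-0.125294, -0.214687); V <- V + (h/6)(k1 + 2k2 + 2k3 + k4): V^p = 0.9086, V^q = -0.2823
step 3: k1 = (-0.125295, -0.214687), k2 = (-0.119947, -0.205143), k3 = (-0.120068, -0.205349), k4 = (-0.115029, -0.196382); V <- V + (h/6)(k1 + 2k2 + 2k3 + k4): V^p = 0.8685, V^q = -0.3508

Answer: V^p = 0.8685, V^q = -0.3508


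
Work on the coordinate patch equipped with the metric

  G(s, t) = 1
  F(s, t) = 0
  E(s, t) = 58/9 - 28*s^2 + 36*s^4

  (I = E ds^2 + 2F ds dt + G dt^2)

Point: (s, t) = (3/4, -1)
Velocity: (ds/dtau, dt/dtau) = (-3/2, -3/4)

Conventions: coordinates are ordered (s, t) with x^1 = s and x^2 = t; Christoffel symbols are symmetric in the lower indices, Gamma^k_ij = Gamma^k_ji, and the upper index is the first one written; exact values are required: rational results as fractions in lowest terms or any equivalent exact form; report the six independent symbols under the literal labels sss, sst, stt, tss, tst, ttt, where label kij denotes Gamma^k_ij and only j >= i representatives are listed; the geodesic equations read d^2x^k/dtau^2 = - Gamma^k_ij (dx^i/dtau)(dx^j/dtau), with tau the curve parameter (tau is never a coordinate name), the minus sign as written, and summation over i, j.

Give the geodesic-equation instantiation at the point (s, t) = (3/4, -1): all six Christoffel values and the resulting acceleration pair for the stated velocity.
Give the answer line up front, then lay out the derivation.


Answer: Gamma_sss = 5400/1201, Gamma_sst = 0, Gamma_stt = 0, Gamma_tss = 0, Gamma_tst = 0, Gamma_ttt = 0; accelerations (d^2s/dtau^2, d^2t/dtau^2) = (-12150/1201, 0)

E = 1201/576, F = 0, G = 1 at the point
E_s = 75/4, E_t = 0, F_s = 0, F_t = 0, G_s = 0, G_t = 0
EG - F^2 = 1201/576;  g^inv = (576/1201) * [[1, 0], [0, 1201/576]]
first-kind symbols [ij,l] = (1/2)(d_i g_jl + d_j g_il - d_l g_ij): [ss,s] = E_s/2 = 75/8, [ss,t] = F_s - E_t/2 = 0, [st,s] = E_t/2 = 0, [st,t] = G_s/2 = 0, [tt,s] = F_t - G_s/2 = 0, [tt,t] = G_t/2 = 0
Gamma^s_ij = (G*[ij,s] - F*[ij,t])/(EG - F^2), Gamma^t_ij = (E*[ij,t] - F*[ij,s])/(EG - F^2)
Gamma_sss = 5400/1201, Gamma_sst = 0, Gamma_stt = 0, Gamma_tss = 0, Gamma_tst = 0, Gamma_ttt = 0
d^2s/dtau^2 = -(Gamma_sss*(-3/2)^2 + 2*Gamma_sst*(-3/2)*(-3/4) + Gamma_stt*(-3/4)^2) = -12150/1201
d^2t/dtau^2 = -(Gamma_tss*(-3/2)^2 + 2*Gamma_tst*(-3/2)*(-3/4) + Gamma_ttt*(-3/4)^2) = 0


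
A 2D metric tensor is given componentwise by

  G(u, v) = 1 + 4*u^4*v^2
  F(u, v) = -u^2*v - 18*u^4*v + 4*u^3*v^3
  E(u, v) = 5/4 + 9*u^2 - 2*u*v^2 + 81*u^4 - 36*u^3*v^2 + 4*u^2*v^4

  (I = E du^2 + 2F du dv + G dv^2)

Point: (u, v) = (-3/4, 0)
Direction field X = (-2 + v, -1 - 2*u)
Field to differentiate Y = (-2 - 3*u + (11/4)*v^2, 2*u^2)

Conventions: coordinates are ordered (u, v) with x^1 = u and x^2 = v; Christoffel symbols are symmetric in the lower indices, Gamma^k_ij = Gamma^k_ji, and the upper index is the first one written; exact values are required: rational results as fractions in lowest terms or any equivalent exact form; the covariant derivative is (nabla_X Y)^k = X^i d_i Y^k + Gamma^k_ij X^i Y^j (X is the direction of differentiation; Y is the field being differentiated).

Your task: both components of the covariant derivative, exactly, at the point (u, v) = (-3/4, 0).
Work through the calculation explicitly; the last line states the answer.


E = 8177/256, F = 0, G = 1 at the point
E_u = -2403/16, E_v = 0, F_u = 0, F_v = -801/128, G_u = 0, G_v = 0
EG - F^2 = 8177/256;  g^inv = (256/8177) * [[1, 0], [0, 8177/256]]
first-kind symbols [ij,l] = (1/2)(d_i g_jl + d_j g_il - d_l g_ij): [uu,u] = E_u/2 = -2403/32, [uu,v] = F_u - E_v/2 = 0, [uv,u] = E_v/2 = 0, [uv,v] = G_u/2 = 0, [vv,u] = F_v - G_u/2 = -801/128, [vv,v] = G_v/2 = 0
Gamma^u_ij = (G*[ij,u] - F*[ij,v])/(EG - F^2), Gamma^v_ij = (E*[ij,v] - F*[ij,u])/(EG - F^2)
Gamma_uuu = -19224/8177, Gamma_uuv = 0, Gamma_uvv = -1602/8177, Gamma_vuu = 0, Gamma_vuv = 0, Gamma_vvv = 0
X = (-2, 1/2), Y = (1/4, 9/8) at the point

Answer: (nabla_X Y)^u = 462183/65416, (nabla_X Y)^v = 6


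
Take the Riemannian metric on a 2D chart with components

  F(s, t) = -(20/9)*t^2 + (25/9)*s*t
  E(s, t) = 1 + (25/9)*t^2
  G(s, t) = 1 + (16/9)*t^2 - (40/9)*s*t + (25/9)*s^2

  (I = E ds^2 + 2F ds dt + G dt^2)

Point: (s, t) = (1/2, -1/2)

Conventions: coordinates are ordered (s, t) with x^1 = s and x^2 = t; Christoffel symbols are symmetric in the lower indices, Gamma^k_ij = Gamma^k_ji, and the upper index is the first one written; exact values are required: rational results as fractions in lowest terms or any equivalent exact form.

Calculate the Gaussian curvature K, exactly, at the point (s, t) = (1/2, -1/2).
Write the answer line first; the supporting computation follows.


Answer: K = -900/5041

E = 61/36, F = -5/4, G = 13/4, EG - F^2 = 71/18 at the point
E_s = 0, E_t = -25/9, F_s = -25/18, F_t = 65/18, G_s = 5, G_t = -4
E_tt = 50/9, F_st = 25/9, G_ss = 50/9
K follows from Brioschi's formula, (det M1 - det M2)/(EG - F^2)^2.
M1 = [[-E_tt/2 + F_st - G_ss/2, E_s/2, F_s - E_t/2], [F_t - G_s/2, E, F], [G_t/2, F, G]] = [[-25/9, 0, 0], [10/9, 61/36, -5/4], [-2, -5/4, 13/4]]; det M1 = -1775/162
M2 = [[0, E_t/2, G_s/2], [E_t/2, E, F], [G_s/2, F, G]] = [[0, -25/18, 5/2], [-25/18, 61/36, -5/4], [5/2, -5/4, 13/4]]; det M2 = -1325/162
det M1 - det M2 = -25/9; K = -25/9 / (71/18)^2 = -900/5041


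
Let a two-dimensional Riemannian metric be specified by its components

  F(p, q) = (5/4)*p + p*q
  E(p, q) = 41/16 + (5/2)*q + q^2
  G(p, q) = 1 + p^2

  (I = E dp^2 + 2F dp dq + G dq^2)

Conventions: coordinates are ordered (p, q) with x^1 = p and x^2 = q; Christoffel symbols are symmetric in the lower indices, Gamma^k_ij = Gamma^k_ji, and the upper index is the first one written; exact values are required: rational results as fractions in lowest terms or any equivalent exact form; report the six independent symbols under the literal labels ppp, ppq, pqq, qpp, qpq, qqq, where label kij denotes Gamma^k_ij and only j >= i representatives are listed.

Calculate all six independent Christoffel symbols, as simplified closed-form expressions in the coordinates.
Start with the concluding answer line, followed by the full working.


Answer: Gamma_ppp = 0, Gamma_ppq = (16*q + 20)/(16*p^2 + 16*q^2 + 40*q + 41), Gamma_pqq = 0, Gamma_qpp = 0, Gamma_qpq = 16*p/(16*p^2 + 16*q^2 + 40*q + 41), Gamma_qqq = 0

E = 41/16 + (5/2)*q + q^2; F = (5/4)*p + p*q; G = 1 + p^2
Gamma^k_ij = (1/2) g^{kl} (d_i g_jl + d_j g_il - d_l g_ij), with g^inv = (1/(EG-F^2)) [[G, -F], [-F, E]]
first partials: E_p = 0, E_q = 5/2 + 2*q, F_p = 5/4 + q, F_q = p, G_p = 2*p, G_q = 0
D = EG - F^2 = 41/16 + (5/2)*q + q^2 + p^2
expanded: Gamma^p_pp = (G E_p - 2F F_p + F E_q)/(2D), Gamma^p_pq = (G E_q - F G_p)/(2D), Gamma^p_qq = (2G F_q - G G_p - F G_q)/(2D), Gamma^q_pp = (2E F_p - E E_q - F E_p)/(2D), Gamma^q_pq = (E G_p - F E_q)/(2D), Gamma^q_qq = (E G_q - 2F F_q + F G_p)/(2D); substitute and cancel common factors


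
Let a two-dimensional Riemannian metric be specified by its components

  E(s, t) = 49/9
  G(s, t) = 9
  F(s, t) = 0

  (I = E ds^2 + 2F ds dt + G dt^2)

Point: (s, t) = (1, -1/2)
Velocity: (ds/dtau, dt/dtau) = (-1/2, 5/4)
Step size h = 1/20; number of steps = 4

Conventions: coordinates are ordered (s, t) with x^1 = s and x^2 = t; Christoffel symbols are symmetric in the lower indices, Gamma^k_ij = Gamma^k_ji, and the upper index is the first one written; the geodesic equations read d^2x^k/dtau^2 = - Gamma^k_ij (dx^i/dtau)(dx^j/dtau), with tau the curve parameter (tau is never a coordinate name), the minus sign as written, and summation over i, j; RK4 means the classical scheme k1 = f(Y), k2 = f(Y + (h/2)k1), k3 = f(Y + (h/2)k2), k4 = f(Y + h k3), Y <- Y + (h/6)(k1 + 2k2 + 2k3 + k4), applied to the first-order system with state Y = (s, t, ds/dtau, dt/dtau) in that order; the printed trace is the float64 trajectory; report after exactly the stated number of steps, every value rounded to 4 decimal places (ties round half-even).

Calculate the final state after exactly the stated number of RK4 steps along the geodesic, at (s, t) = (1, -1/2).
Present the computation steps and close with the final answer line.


f(Y) = (ds/dtau, dt/dtau, -Gamma^s_ij Y'^i Y'^j, -Gamma^t_ij Y'^i Y'^j) with the Gammas evaluated at the stage position; h = 0.050000; intermediate values shown to 6 dp
step 0: s = 1.0000, t = -0.5000, ds/dtau = -0.5000, dt/dtau = 1.2500
step 1:
  k1: at (s, t) = (1.000000, -0.500000), (ds/dtau, dt/dtau) = (-0.500000, 1.250000); Gamma_sss = 0.000000, Gamma_sst = 0.000000, Gamma_stt = 0.000000, Gamma_tss = 0.000000, Gamma_tst = 0.000000, Gamma_ttt = 0.000000; k1 = (-0.500000, 1.250000, 0.000000, 0.000000)
  k2: at (s, t) = (0.987500, -0.468750), (ds/dtau, dt/dtau) = (-0.500000, 1.250000); Gamma_sss = 0.000000, Gamma_sst = 0.000000, Gamma_stt = 0.000000, Gamma_tss = 0.000000, Gamma_tst = 0.000000, Gamma_ttt = 0.000000; k2 = (-0.500000, 1.250000, 0.000000, 0.000000)
  k3: at (s, t) = (0.987500, -0.468750), (ds/dtau, dt/dtau) = (-0.500000, 1.250000); Gamma_sss = 0.000000, Gamma_sst = 0.000000, Gamma_stt = 0.000000, Gamma_tss = 0.000000, Gamma_tst = 0.000000, Gamma_ttt = 0.000000; k3 = (-0.500000, 1.250000, 0.000000, 0.000000)
  k4: at (s, t) = (0.975000, -0.437500), (ds/dtau, dt/dtau) = (-0.500000, 1.250000); Gamma_sss = 0.000000, Gamma_sst = 0.000000, Gamma_stt = 0.000000, Gamma_tss = 0.000000, Gamma_tst = 0.000000, Gamma_ttt = 0.000000; k4 = (-0.500000, 1.250000, 0.000000, 0.000000)
  Y <- Y + (h/6)(k1 + 2k2 + 2k3 + k4): s = 0.9750, t = -0.4375, ds/dtau = -0.5000, dt/dtau = 1.2500
step 2:
  k1: at (s, t) = (0.975000, -0.437500), (ds/dtau, dt/dtau) = (-0.500000, 1.250000); Gamma_sss = 0.000000, Gamma_sst = 0.000000, Gamma_stt = 0.000000, Gamma_tss = 0.000000, Gamma_tst = 0.000000, Gamma_ttt = 0.000000; k1 = (-0.500000, 1.250000, 0.000000, 0.000000)
  k2: at (s, t) = (0.962500, -0.406250), (ds/dtau, dt/dtau) = (-0.500000, 1.250000); Gamma_sss = 0.000000, Gamma_sst = 0.000000, Gamma_stt = 0.000000, Gamma_tss = 0.000000, Gamma_tst = 0.000000, Gamma_ttt = 0.000000; k2 = (-0.500000, 1.250000, 0.000000, 0.000000)
  k3: at (s, t) = (0.962500, -0.406250), (ds/dtau, dt/dtau) = (-0.500000, 1.250000); Gamma_sss = 0.000000, Gamma_sst = 0.000000, Gamma_stt = 0.000000, Gamma_tss = 0.000000, Gamma_tst = 0.000000, Gamma_ttt = 0.000000; k3 = (-0.500000, 1.250000, 0.000000, 0.000000)
  k4: at (s, t) = (0.950000, -0.375000), (ds/dtau, dt/dtau) = (-0.500000, 1.250000); Gamma_sss = 0.000000, Gamma_sst = 0.000000, Gamma_stt = 0.000000, Gamma_tss = 0.000000, Gamma_tst = 0.000000, Gamma_ttt = 0.000000; k4 = (-0.500000, 1.250000, 0.000000, 0.000000)
  Y <- Y + (h/6)(k1 + 2k2 + 2k3 + k4): s = 0.9500, t = -0.3750, ds/dtau = -0.5000, dt/dtau = 1.2500
step 3:
  k1: at (s, t) = (0.950000, -0.375000), (ds/dtau, dt/dtau) = (-0.500000, 1.250000); Gamma_sss = 0.000000, Gamma_sst = 0.000000, Gamma_stt = 0.000000, Gamma_tss = 0.000000, Gamma_tst = 0.000000, Gamma_ttt = 0.000000; k1 = (-0.500000, 1.250000, 0.000000, 0.000000)
  k2: at (s, t) = (0.937500, -0.343750), (ds/dtau, dt/dtau) = (-0.500000, 1.250000); Gamma_sss = 0.000000, Gamma_sst = 0.000000, Gamma_stt = 0.000000, Gamma_tss = 0.000000, Gamma_tst = 0.000000, Gamma_ttt = 0.000000; k2 = (-0.500000, 1.250000, 0.000000, 0.000000)
  k3: at (s, t) = (0.937500, -0.343750), (ds/dtau, dt/dtau) = (-0.500000, 1.250000); Gamma_sss = 0.000000, Gamma_sst = 0.000000, Gamma_stt = 0.000000, Gamma_tss = 0.000000, Gamma_tst = 0.000000, Gamma_ttt = 0.000000; k3 = (-0.500000, 1.250000, 0.000000, 0.000000)
  k4: at (s, t) = (0.925000, -0.312500), (ds/dtau, dt/dtau) = (-0.500000, 1.250000); Gamma_sss = 0.000000, Gamma_sst = 0.000000, Gamma_stt = 0.000000, Gamma_tss = 0.000000, Gamma_tst = 0.000000, Gamma_ttt = 0.000000; k4 = (-0.500000, 1.250000, 0.000000, 0.000000)
  Y <- Y + (h/6)(k1 + 2k2 + 2k3 + k4): s = 0.9250, t = -0.3125, ds/dtau = -0.5000, dt/dtau = 1.2500
step 4:
  k1: at (s, t) = (0.925000, -0.312500), (ds/dtau, dt/dtau) = (-0.500000, 1.250000); Gamma_sss = 0.000000, Gamma_sst = 0.000000, Gamma_stt = 0.000000, Gamma_tss = 0.000000, Gamma_tst = 0.000000, Gamma_ttt = 0.000000; k1 = (-0.500000, 1.250000, 0.000000, 0.000000)
  k2: at (s, t) = (0.912500, -0.281250), (ds/dtau, dt/dtau) = (-0.500000, 1.250000); Gamma_sss = 0.000000, Gamma_sst = 0.000000, Gamma_stt = 0.000000, Gamma_tss = 0.000000, Gamma_tst = 0.000000, Gamma_ttt = 0.000000; k2 = (-0.500000, 1.250000, 0.000000, 0.000000)
  k3: at (s, t) = (0.912500, -0.281250), (ds/dtau, dt/dtau) = (-0.500000, 1.250000); Gamma_sss = 0.000000, Gamma_sst = 0.000000, Gamma_stt = 0.000000, Gamma_tss = 0.000000, Gamma_tst = 0.000000, Gamma_ttt = 0.000000; k3 = (-0.500000, 1.250000, 0.000000, 0.000000)
  k4: at (s, t) = (0.900000, -0.250000), (ds/dtau, dt/dtau) = (-0.500000, 1.250000); Gamma_sss = 0.000000, Gamma_sst = 0.000000, Gamma_stt = 0.000000, Gamma_tss = 0.000000, Gamma_tst = 0.000000, Gamma_ttt = 0.000000; k4 = (-0.500000, 1.250000, 0.000000, 0.000000)
  Y <- Y + (h/6)(k1 + 2k2 + 2k3 + k4): s = 0.9000, t = -0.2500, ds/dtau = -0.5000, dt/dtau = 1.2500

Answer: s = 0.9000, t = -0.2500, ds/dtau = -0.5000, dt/dtau = 1.2500


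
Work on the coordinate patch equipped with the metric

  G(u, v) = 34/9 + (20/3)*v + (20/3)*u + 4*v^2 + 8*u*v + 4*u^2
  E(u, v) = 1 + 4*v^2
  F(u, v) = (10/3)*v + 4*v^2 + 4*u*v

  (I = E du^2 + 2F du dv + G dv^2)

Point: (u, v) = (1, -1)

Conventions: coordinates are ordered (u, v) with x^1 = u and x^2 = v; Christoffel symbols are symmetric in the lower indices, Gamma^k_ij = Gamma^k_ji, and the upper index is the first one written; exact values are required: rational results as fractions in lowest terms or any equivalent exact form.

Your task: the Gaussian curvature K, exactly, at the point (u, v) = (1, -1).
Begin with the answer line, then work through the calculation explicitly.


Answer: K = -81/1225

E = 5, F = -10/3, G = 34/9, EG - F^2 = 70/9 at the point
E_u = 0, E_v = -8, F_u = -4, F_v = -2/3, G_u = 20/3, G_v = 20/3
E_vv = 8, F_uv = 4, G_uu = 8
Evaluate Brioschi's two determinant matrices M1, M2 and divide by (EG - F^2)^2.
M1 = [[-E_vv/2 + F_uv - G_uu/2, E_u/2, F_u - E_v/2], [F_v - G_u/2, E, F], [G_v/2, F, G]] = [[-4, 0, 0], [-4, 5, -10/3], [10/3, -10/3, 34/9]]; det M1 = -280/9
M2 = [[0, E_v/2, G_u/2], [E_v/2, E, F], [G_u/2, F, G]] = [[0, -4, 10/3], [-4, 5, -10/3], [10/3, -10/3, 34/9]]; det M2 = -244/9
det M1 - det M2 = -4; K = -4 / (70/9)^2 = -81/1225


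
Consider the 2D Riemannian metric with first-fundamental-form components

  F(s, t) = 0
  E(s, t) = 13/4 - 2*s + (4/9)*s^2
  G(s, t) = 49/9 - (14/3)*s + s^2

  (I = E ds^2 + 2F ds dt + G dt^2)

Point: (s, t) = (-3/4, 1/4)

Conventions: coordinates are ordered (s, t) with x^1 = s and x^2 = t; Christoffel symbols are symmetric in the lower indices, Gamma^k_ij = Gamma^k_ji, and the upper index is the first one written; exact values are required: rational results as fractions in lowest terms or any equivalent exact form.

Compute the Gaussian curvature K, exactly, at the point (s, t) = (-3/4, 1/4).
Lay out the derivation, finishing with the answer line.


E = 5, F = 0, G = 1369/144, EG - F^2 = 6845/144 at the point
E_s = -8/3, E_t = 0, F_s = 0, F_t = 0, G_s = -37/6, G_t = 0
E_tt = 0, F_st = 0, G_ss = 2
K follows from Brioschi's formula, (det M1 - det M2)/(EG - F^2)^2.
M1 = [[-E_tt/2 + F_st - G_ss/2, E_s/2, F_s - E_t/2], [F_t - G_s/2, E, F], [G_t/2, F, G]] = [[-1, -4/3, 0], [37/12, 5, 0], [0, 0, 1369/144]]; det M1 = -1369/162
M2 = [[0, E_t/2, G_s/2], [E_t/2, E, F], [G_s/2, F, G]] = [[0, 0, -37/12], [0, 5, 0], [-37/12, 0, 1369/144]]; det M2 = -6845/144
det M1 - det M2 = 50653/1296; K = 50653/1296 / (6845/144)^2 = 16/925

Answer: K = 16/925


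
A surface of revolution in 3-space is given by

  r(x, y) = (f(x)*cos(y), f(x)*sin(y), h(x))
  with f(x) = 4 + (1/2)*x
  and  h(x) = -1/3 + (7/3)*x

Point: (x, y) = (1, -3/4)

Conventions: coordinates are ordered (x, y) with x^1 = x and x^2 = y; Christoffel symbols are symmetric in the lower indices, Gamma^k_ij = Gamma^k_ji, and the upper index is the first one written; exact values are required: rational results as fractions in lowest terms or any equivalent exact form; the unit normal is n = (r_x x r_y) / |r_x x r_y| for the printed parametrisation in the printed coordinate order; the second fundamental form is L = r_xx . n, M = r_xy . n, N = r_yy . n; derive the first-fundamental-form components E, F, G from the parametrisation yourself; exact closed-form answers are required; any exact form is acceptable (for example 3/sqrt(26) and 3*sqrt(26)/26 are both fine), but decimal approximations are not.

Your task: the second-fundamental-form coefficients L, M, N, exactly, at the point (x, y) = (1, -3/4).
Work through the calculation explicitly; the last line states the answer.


f = 9/2, f' = 1/2, f'' = 0, h' = 7/3, h'' = 0
E = 205/36, F = 0, G = 81/4; answer radicand W^2 = 205/36
unnormalised second-form numerators: l = 0, m = 0, n = 21/2; L = l/sqrt(205/36), and similarly M = m/sqrt(W^2), N = n/sqrt(W^2)

Answer: L = 0, M = 0, N = 63*sqrt(205)/205


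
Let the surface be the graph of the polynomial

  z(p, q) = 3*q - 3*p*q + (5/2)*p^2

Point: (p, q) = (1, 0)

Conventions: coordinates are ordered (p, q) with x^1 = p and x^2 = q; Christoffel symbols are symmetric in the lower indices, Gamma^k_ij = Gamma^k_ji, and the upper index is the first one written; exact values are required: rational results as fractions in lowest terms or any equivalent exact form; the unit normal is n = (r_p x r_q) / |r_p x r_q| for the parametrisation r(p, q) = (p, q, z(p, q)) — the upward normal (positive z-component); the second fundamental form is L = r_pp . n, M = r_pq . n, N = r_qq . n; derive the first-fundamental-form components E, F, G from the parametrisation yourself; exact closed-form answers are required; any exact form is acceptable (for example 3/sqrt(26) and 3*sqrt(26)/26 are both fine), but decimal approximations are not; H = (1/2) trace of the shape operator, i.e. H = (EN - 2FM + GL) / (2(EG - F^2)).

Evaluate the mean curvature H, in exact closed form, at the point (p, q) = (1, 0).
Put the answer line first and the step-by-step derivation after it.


Answer: H = 5*sqrt(26)/1352

z_p = 5, z_q = 0, z_pp = 5, z_pq = -3, z_qq = 0
E = 26, F = 0, G = 1; answer radicand W^2 = 26
unnormalised second-form numerators: l = 5, m = -3, n = 0; L = l/sqrt(26), and similarly M = m/sqrt(W^2), N = n/sqrt(W^2)
H = (E*n - 2*F*m + G*l) / (2*(EG - F^2)*sqrt(W^2)); E*n - 2*F*m + G*l = 5, EG - F^2 = 26, so H = (5/52)/sqrt(26)


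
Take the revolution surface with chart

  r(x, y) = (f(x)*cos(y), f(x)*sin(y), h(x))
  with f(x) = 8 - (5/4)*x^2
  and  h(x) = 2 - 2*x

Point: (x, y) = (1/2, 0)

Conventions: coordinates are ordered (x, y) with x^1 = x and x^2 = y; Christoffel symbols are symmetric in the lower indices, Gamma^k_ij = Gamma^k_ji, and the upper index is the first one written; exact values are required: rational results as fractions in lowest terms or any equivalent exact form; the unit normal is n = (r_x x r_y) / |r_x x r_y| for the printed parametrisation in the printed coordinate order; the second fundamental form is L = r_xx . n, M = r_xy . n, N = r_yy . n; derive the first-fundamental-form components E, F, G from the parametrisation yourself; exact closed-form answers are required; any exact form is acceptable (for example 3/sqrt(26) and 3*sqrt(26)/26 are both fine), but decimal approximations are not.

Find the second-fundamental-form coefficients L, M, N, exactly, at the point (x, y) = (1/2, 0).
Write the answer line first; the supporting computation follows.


Answer: L = -20*sqrt(89)/89, M = 0, N = -123*sqrt(89)/178

f = 123/16, f' = -5/4, f'' = -5/2, h' = -2, h'' = 0
E = 89/16, F = 0, G = 15129/256; answer radicand W^2 = 89/16
unnormalised second-form numerators: l = -5, m = 0, n = -123/8; L = l/sqrt(89/16), and similarly M = m/sqrt(W^2), N = n/sqrt(W^2)


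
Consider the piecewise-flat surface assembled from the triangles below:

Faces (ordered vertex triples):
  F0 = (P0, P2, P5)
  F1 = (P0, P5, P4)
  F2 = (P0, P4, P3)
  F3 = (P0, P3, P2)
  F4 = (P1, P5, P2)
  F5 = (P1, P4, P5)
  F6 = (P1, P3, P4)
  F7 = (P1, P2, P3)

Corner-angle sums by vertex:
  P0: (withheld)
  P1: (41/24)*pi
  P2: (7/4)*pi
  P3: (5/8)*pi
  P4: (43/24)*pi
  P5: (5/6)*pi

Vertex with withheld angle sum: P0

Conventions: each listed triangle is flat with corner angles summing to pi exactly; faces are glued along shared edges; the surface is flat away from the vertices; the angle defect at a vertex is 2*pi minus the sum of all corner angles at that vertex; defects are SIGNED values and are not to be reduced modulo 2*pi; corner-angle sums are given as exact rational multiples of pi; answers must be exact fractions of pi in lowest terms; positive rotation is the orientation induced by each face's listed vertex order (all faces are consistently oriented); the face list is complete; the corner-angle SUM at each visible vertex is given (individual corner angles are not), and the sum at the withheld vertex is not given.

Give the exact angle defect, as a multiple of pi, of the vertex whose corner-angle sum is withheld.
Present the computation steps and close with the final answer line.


V = 6, E = 12, F = 8; chi = V - E + F = 2
Gauss-Bonnet: total defect = 2*pi*chi = 4*pi; visible defects sum to (79/24)*pi

Answer: defect(P0) = (17/24)*pi


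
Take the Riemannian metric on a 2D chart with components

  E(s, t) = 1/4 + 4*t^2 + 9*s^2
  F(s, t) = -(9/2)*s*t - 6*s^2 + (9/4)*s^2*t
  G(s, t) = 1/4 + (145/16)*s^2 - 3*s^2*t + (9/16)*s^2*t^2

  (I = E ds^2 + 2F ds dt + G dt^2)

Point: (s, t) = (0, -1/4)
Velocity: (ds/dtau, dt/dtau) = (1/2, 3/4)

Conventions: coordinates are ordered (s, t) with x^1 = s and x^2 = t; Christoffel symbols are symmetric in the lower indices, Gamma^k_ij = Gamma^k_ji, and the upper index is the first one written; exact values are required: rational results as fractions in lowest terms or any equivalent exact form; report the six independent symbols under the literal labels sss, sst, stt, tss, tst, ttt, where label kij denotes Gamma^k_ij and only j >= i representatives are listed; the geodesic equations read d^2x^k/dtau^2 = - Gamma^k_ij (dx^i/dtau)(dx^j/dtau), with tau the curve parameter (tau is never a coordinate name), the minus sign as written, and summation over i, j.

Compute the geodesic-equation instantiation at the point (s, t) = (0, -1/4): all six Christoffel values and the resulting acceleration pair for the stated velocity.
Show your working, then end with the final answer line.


E = 1/2, F = 0, G = 1/4 at the point
E_s = 0, E_t = -2, F_s = 9/8, F_t = 0, G_s = 0, G_t = 0
EG - F^2 = 1/8;  g^inv = (8) * [[1/4, 0], [0, 1/2]]
first-kind symbols [ij,l] = (1/2)(d_i g_jl + d_j g_il - d_l g_ij): [ss,s] = E_s/2 = 0, [ss,t] = F_s - E_t/2 = 17/8, [st,s] = E_t/2 = -1, [st,t] = G_s/2 = 0, [tt,s] = F_t - G_s/2 = 0, [tt,t] = G_t/2 = 0
Gamma^s_ij = (G*[ij,s] - F*[ij,t])/(EG - F^2), Gamma^t_ij = (E*[ij,t] - F*[ij,s])/(EG - F^2)
Gamma_sss = 0, Gamma_sst = -2, Gamma_stt = 0, Gamma_tss = 17/2, Gamma_tst = 0, Gamma_ttt = 0
d^2s/dtau^2 = -(Gamma_sss*(1/2)^2 + 2*Gamma_sst*(1/2)*(3/4) + Gamma_stt*(3/4)^2) = 3/2
d^2t/dtau^2 = -(Gamma_tss*(1/2)^2 + 2*Gamma_tst*(1/2)*(3/4) + Gamma_ttt*(3/4)^2) = -17/8

Answer: Gamma_sss = 0, Gamma_sst = -2, Gamma_stt = 0, Gamma_tss = 17/2, Gamma_tst = 0, Gamma_ttt = 0; accelerations (d^2s/dtau^2, d^2t/dtau^2) = (3/2, -17/8)


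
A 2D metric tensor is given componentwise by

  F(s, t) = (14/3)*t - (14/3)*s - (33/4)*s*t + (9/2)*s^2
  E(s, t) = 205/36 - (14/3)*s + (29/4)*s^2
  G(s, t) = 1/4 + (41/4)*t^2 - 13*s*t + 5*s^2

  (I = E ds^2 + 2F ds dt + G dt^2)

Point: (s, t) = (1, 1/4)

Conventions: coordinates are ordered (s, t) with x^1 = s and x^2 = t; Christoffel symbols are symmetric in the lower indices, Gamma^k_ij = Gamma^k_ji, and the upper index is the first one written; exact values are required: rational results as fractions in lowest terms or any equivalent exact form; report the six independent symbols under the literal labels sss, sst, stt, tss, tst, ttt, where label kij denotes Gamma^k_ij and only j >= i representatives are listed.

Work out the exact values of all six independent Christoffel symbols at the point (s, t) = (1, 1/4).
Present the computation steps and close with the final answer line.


E = 149/18, F = -17/16, G = 169/64 at the point
E_s = 59/6, E_t = 0, F_s = 109/48, F_t = -43/12, G_s = 27/4, G_t = -63/8
EG - F^2 = 47761/2304;  g^inv = (2304/47761) * [[169/64, 17/16], [17/16, 149/18]]
first-kind symbols [ij,l] = (1/2)(d_i g_jl + d_j g_il - d_l g_ij): [ss,s] = E_s/2 = 59/12, [ss,t] = F_s - E_t/2 = 109/48, [st,s] = E_t/2 = 0, [st,t] = G_s/2 = 27/8, [tt,s] = F_t - G_s/2 = -167/24, [tt,t] = G_t/2 = -63/16
Gamma^s_ij = (G*[ij,s] - F*[ij,t])/(EG - F^2), Gamma^t_ij = (E*[ij,t] - F*[ij,s])/(EG - F^2)

Answer: Gamma_sss = 35472/47761, Gamma_sst = 8262/47761, Gamma_stt = -103947/95522, Gamma_tss = 166036/143283, Gamma_tst = 64368/47761, Gamma_ttt = -92130/47761


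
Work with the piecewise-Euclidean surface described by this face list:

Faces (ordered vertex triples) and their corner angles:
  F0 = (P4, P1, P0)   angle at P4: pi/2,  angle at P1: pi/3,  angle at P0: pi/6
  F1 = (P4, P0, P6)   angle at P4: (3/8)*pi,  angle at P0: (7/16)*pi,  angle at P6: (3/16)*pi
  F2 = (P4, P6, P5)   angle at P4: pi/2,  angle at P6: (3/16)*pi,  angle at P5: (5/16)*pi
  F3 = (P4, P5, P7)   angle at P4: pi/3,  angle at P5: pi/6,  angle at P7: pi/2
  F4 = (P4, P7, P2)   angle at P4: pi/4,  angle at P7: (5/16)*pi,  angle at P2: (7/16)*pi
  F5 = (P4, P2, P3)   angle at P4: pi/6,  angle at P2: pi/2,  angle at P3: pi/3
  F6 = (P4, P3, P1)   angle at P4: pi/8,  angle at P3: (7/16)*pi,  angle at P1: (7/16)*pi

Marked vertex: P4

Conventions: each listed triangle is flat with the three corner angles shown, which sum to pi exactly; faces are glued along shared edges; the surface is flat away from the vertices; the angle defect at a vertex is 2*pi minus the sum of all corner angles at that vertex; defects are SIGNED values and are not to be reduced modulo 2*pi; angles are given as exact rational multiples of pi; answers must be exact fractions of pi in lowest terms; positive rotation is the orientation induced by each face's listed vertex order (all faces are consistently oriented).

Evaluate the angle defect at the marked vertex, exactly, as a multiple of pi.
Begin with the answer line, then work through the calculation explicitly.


Answer: defect(P4) = -pi/4

Sum of corner angles at P4: (9/4)*pi
defect = 2*pi - (9/4)*pi


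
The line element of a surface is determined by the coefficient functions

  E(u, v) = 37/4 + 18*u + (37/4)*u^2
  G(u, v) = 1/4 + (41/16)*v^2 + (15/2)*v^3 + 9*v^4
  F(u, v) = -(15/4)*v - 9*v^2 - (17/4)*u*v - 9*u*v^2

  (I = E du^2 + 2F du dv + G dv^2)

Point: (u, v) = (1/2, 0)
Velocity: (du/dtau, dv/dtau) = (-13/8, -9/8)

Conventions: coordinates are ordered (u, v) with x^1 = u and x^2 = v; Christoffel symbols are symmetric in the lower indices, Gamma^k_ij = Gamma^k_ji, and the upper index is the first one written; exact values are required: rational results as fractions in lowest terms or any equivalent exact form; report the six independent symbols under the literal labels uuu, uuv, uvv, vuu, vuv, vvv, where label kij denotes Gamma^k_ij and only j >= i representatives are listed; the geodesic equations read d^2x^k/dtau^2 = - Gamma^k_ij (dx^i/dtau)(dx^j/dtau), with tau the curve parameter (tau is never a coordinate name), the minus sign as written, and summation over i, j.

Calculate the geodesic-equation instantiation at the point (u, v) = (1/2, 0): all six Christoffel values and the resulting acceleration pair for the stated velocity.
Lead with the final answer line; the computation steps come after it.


Answer: Gamma_uuu = 218/329, Gamma_uuv = 0, Gamma_uvv = -2/7, Gamma_vuu = 0, Gamma_vuv = 0, Gamma_vvv = 0; accelerations (d^2u/dtau^2, d^2v/dtau^2) = (-7307/5264, 0)

E = 329/16, F = 0, G = 1/4 at the point
E_u = 109/4, E_v = 0, F_u = 0, F_v = -47/8, G_u = 0, G_v = 0
EG - F^2 = 329/64;  g^inv = (64/329) * [[1/4, 0], [0, 329/16]]
first-kind symbols [ij,l] = (1/2)(d_i g_jl + d_j g_il - d_l g_ij): [uu,u] = E_u/2 = 109/8, [uu,v] = F_u - E_v/2 = 0, [uv,u] = E_v/2 = 0, [uv,v] = G_u/2 = 0, [vv,u] = F_v - G_u/2 = -47/8, [vv,v] = G_v/2 = 0
Gamma^u_ij = (G*[ij,u] - F*[ij,v])/(EG - F^2), Gamma^v_ij = (E*[ij,v] - F*[ij,u])/(EG - F^2)
Gamma_uuu = 218/329, Gamma_uuv = 0, Gamma_uvv = -2/7, Gamma_vuu = 0, Gamma_vuv = 0, Gamma_vvv = 0
d^2u/dtau^2 = -(Gamma_uuu*(-13/8)^2 + 2*Gamma_uuv*(-13/8)*(-9/8) + Gamma_uvv*(-9/8)^2) = -7307/5264
d^2v/dtau^2 = -(Gamma_vuu*(-13/8)^2 + 2*Gamma_vuv*(-13/8)*(-9/8) + Gamma_vvv*(-9/8)^2) = 0


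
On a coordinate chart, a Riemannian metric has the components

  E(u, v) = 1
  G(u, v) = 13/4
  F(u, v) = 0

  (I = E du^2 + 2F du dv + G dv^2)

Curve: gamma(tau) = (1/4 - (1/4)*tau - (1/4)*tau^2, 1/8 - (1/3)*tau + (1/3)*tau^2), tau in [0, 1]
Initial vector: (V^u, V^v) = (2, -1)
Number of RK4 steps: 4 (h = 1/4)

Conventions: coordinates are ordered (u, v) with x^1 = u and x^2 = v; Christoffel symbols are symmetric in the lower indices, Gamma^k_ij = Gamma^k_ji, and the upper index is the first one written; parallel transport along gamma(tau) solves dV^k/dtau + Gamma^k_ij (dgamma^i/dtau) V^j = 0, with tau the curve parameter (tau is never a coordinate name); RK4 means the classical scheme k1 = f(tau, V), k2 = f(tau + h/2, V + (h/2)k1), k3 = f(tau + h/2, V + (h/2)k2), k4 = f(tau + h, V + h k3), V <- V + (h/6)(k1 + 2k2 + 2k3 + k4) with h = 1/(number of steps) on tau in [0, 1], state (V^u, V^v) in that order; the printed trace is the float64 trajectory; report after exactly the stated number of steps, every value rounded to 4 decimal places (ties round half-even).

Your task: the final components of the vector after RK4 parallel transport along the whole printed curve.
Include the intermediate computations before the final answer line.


gamma'(tau) = (-1/4 - (1/2)*tau, -1/3 + (2/3)*tau); f(tau, V)^k = -Gamma^k_ij(gamma(tau)) gamma'^i(tau) V^j; h = 1/4; intermediate values shown to 6 dp
curve data and Christoffel symbols at the stage parameters:
  tau = 0.000000: gamma = (0.250000, 0.125000), gamma' = (-0.250000, -0.333333); Gamma_uuu = 0.000000, Gamma_uuv = 0.000000, Gamma_uvv = 0.000000, Gamma_vuu = 0.000000, Gamma_vuv = 0.000000, Gamma_vvv = 0.000000
  tau = 0.125000: gamma = (0.214844, 0.088542), gamma' = (-0.312500, -0.250000); Gamma_uuu = 0.000000, Gamma_uuv = 0.000000, Gamma_uvv = 0.000000, Gamma_vuu = 0.000000, Gamma_vuv = 0.000000, Gamma_vvv = 0.000000
  tau = 0.250000: gamma = (0.171875, 0.062500), gamma' = (-0.375000, -0.166667); Gamma_uuu = 0.000000, Gamma_uuv = 0.000000, Gamma_uvv = 0.000000, Gamma_vuu = 0.000000, Gamma_vuv = 0.000000, Gamma_vvv = 0.000000
  tau = 0.375000: gamma = (0.121094, 0.046875), gamma' = (-0.437500, -0.083333); Gamma_uuu = 0.000000, Gamma_uuv = 0.000000, Gamma_uvv = 0.000000, Gamma_vuu = 0.000000, Gamma_vuv = 0.000000, Gamma_vvv = 0.000000
  tau = 0.500000: gamma = (0.062500, 0.041667), gamma' = (-0.500000, 0.000000); Gamma_uuu = 0.000000, Gamma_uuv = 0.000000, Gamma_uvv = 0.000000, Gamma_vuu = 0.000000, Gamma_vuv = 0.000000, Gamma_vvv = 0.000000
  tau = 0.625000: gamma = (-0.003906, 0.046875), gamma' = (-0.562500, 0.083333); Gamma_uuu = 0.000000, Gamma_uuv = 0.000000, Gamma_uvv = 0.000000, Gamma_vuu = 0.000000, Gamma_vuv = 0.000000, Gamma_vvv = 0.000000
  tau = 0.750000: gamma = (-0.078125, 0.062500), gamma' = (-0.625000, 0.166667); Gamma_uuu = 0.000000, Gamma_uuv = 0.000000, Gamma_uvv = 0.000000, Gamma_vuu = 0.000000, Gamma_vuv = 0.000000, Gamma_vvv = 0.000000
  tau = 0.875000: gamma = (-0.160156, 0.088542), gamma' = (-0.687500, 0.250000); Gamma_uuu = 0.000000, Gamma_uuv = 0.000000, Gamma_uvv = 0.000000, Gamma_vuu = 0.000000, Gamma_vuv = 0.000000, Gamma_vvv = 0.000000
  tau = 1.000000: gamma = (-0.250000, 0.125000), gamma' = (-0.750000, 0.333333); Gamma_uuu = 0.000000, Gamma_uuv = 0.000000, Gamma_uvv = 0.000000, Gamma_vuu = 0.000000, Gamma_vuv = 0.000000, Gamma_vvv = 0.000000
step 0: V^u = 2.0000, V^v = -1.0000
step 1: k1 = (0.000000, 0.000000), k2 = (0.000000, 0.000000), k3 = (0.000000, 0.000000), k4 = (0.000000, 0.000000); V <- V + (h/6)(k1 + 2k2 + 2k3 + k4): V^u = 2.0000, V^v = -1.0000
step 2: k1 = (0.000000, 0.000000), k2 = (0.000000, 0.000000), k3 = (0.000000, 0.000000), k4 = (0.000000, 0.000000); V <- V + (h/6)(k1 + 2k2 + 2k3 + k4): V^u = 2.0000, V^v = -1.0000
step 3: k1 = (0.000000, 0.000000), k2 = (0.000000, 0.000000), k3 = (0.000000, 0.000000), k4 = (0.000000, 0.000000); V <- V + (h/6)(k1 + 2k2 + 2k3 + k4): V^u = 2.0000, V^v = -1.0000
step 4: k1 = (0.000000, 0.000000), k2 = (0.000000, 0.000000), k3 = (0.000000, 0.000000), k4 = (0.000000, 0.000000); V <- V + (h/6)(k1 + 2k2 + 2k3 + k4): V^u = 2.0000, V^v = -1.0000

Answer: V^u = 2.0000, V^v = -1.0000
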